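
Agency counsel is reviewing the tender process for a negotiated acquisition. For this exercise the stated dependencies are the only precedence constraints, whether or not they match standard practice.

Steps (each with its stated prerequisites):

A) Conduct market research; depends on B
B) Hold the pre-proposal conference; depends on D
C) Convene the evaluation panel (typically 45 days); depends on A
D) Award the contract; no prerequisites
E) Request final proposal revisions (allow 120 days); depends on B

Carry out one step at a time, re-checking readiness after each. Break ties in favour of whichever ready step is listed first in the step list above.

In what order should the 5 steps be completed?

D B A C E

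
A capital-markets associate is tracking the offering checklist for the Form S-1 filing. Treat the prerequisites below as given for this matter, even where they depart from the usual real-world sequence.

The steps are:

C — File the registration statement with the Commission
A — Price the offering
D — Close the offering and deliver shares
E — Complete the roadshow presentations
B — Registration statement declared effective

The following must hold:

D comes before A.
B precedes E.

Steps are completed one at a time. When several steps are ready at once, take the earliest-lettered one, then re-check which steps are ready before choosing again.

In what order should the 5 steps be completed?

Nothing is required for B, C and D. B has the earlier label → B first.
E now also ready, so the ready set is {C, D, E}; C has the earlier label → C.
D and E are both available; D has the earlier label → D.
Ready: A and E. A has the earlier label → A.
E needed B, now all done → E.

B → C → D → A → E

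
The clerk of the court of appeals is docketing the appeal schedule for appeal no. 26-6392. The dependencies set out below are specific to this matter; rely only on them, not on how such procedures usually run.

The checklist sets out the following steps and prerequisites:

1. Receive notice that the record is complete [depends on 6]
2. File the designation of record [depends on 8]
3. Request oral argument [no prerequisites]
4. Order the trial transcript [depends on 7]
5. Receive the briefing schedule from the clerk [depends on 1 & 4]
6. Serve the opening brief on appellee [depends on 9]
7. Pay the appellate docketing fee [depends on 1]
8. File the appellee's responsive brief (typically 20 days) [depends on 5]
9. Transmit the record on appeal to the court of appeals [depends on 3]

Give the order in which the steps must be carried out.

3 → 9 → 6 → 1 → 7 → 4 → 5 → 8 → 2

Only 3 has no prerequisites, so it is first.
9 is the only step now ready → 9.
Next only 6 has its prerequisites met → 6.
1 needed 6, now all done → 1.
7 is the only step now ready → 7.
4 needed 7, now all done → 4.
5 is the only step now ready → 5.
That leaves 8 as the only ready step → 8.
That leaves 2 as the only ready step → 2.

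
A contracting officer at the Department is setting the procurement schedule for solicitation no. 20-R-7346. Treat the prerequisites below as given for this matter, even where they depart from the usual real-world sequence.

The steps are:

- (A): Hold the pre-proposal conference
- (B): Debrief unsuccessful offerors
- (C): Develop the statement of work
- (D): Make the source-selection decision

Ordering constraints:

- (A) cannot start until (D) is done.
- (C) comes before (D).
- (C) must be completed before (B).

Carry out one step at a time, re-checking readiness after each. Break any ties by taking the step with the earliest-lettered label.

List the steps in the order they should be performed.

(C) is the only step with nothing outstanding, so it goes first.
Ready: (B) and (D). (B) has the earlier label → (B).
(D) is the only step now ready → (D).
(A) needed (D), now all done → (A).

(C) → (B) → (D) → (A)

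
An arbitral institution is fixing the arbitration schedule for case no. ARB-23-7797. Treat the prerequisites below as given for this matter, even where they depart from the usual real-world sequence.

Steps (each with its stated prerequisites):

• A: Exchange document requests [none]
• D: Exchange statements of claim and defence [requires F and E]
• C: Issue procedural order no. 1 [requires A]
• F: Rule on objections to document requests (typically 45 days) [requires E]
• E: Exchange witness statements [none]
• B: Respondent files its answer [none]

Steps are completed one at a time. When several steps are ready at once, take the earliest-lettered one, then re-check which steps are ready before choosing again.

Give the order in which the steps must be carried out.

Nothing is required for A, B and E. A has the earlier label → A first.
Now B, C and E have their prerequisites met. B has the earlier label, so B next.
Ready: C and E. C has the earlier label → C.
Next only E has its prerequisites met → E.
F needed E, now all done → F.
D needed E and F, now all done → D.

A, B, C, E, F, D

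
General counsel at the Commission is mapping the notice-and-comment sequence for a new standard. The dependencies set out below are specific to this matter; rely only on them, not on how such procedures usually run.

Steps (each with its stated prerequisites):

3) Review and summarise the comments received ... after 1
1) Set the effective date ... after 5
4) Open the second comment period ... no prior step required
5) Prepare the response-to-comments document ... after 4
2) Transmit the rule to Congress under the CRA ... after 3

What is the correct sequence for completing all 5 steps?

4 has no prerequisites → 4 first.
Next only 5 has its prerequisites met → 5.
Next only 1 has its prerequisites met → 1.
That leaves 3 as the only ready step → 3.
Next only 2 has its prerequisites met → 2.

4 → 5 → 1 → 3 → 2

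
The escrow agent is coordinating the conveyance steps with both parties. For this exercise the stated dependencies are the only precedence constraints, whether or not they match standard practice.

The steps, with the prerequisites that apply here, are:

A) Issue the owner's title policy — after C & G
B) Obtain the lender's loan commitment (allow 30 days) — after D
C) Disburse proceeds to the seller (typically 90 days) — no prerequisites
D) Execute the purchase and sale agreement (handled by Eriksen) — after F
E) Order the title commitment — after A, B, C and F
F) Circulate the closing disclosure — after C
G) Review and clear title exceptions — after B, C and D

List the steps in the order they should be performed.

Only C has no prerequisites, so it is first.
That leaves F as the only ready step → F.
D needed F, now all done → D.
Next only B has its prerequisites met → B.
Next only G has its prerequisites met → G.
A needed C and G, now all done → A.
That leaves E as the only ready step → E.

C, F, D, B, G, A, E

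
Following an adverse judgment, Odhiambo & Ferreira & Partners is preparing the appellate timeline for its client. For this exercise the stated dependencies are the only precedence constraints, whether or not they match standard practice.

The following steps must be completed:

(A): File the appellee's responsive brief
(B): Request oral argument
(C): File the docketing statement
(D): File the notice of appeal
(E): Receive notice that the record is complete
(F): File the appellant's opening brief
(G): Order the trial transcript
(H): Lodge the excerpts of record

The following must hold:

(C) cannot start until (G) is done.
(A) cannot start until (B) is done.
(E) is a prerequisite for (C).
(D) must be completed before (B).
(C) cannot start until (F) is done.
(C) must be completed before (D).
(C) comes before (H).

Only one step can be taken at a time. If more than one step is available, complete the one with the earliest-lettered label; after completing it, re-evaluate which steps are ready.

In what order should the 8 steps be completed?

(E), (F), (G), (C), (D), (B), (A), (H)

Nothing is required for (E), (F) and (G). (E) has the earlier label → (E) first.
Ready: (F) and (G). (F) has the earlier label → (F).
(G) is the only step now ready → (G).
Next only (C) has its prerequisites met → (C).
(D) and (H) are both available; (D) has the earlier label → (D).
(B) and (H) are both available; (B) has the earlier label → (B).
Ready: (A) and (H). (A) has the earlier label → (A).
That leaves (H) as the only ready step → (H).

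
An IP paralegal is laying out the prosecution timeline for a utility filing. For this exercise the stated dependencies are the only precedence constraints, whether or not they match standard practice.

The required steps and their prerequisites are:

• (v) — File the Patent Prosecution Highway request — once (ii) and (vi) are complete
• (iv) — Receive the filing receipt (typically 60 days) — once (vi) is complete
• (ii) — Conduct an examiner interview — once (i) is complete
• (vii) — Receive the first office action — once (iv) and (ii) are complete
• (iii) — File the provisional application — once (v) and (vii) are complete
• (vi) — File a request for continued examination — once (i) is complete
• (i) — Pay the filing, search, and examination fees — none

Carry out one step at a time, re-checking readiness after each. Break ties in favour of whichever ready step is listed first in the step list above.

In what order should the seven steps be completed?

(i) is the only step with nothing outstanding, so it goes first.
Now (ii) and (vi) have their prerequisites met. (ii) is listed earlier, so (ii) next.
Next only (vi) has its prerequisites met → (vi).
Now (v) and (iv) have their prerequisites met. (v) is listed earlier, so (v) next.
(iv) needed (vi), now all done → (iv).
That leaves (vii) as the only ready step → (vii).
(iii) needed (v) and (vii), now all done → (iii).

(i) → (ii) → (vi) → (v) → (iv) → (vii) → (iii)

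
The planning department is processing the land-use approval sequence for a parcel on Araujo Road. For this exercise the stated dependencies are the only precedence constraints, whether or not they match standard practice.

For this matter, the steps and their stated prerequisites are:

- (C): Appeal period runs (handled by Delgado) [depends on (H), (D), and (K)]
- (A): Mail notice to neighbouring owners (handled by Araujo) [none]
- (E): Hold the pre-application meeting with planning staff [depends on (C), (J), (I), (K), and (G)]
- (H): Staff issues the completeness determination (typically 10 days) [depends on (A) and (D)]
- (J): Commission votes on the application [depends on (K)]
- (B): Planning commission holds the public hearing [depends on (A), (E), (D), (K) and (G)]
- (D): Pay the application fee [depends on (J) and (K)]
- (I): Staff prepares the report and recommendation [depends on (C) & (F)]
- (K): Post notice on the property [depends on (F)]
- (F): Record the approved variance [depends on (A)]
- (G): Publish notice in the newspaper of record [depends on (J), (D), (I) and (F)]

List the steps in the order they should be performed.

(A), (F), (K), (J), (D), (H), (C), (I), (G), (E), (B)

Only (A) has no prerequisites, so it is first.
(F) is the only step now ready → (F).
Next only (K) has its prerequisites met → (K).
That leaves (J) as the only ready step → (J).
(D) is the only step now ready → (D).
(H) needed (A) and (D), now all done → (H).
(C) needed (H), (D) and (K), now all done → (C).
That leaves (I) as the only ready step → (I).
(G) needed (J), (D), (I) and (F), now all done → (G).
(E) needed (C), (J), (I), (K) and (G), now all done → (E).
Next only (B) has its prerequisites met → (B).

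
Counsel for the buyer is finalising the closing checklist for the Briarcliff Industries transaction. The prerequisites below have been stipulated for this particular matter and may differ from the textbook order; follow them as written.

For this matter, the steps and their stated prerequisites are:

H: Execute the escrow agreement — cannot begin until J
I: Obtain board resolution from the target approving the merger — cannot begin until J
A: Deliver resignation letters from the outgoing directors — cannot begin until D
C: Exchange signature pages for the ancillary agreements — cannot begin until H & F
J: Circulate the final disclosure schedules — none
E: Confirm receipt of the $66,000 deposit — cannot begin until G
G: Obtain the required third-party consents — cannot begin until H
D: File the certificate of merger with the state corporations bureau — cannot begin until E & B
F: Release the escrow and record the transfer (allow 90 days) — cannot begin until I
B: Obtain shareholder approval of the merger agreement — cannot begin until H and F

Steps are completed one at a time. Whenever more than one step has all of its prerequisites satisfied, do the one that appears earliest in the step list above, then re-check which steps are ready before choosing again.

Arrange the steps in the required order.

J H I G E F C B D A

J has no prerequisites → J first.
Ready: H and I. H is listed earlier → H.
Now I and G have their prerequisites met. I is listed earlier, so I next.
F now also ready, so the ready set is {G, F}; G is listed earlier → G.
E now also ready, so the ready set is {E, F}; E is listed earlier → E.
That leaves F as the only ready step → F.
C and B are both available; C is listed earlier → C.
That leaves B as the only ready step → B.
Next only D has its prerequisites met → D.
A is the only step now ready → A.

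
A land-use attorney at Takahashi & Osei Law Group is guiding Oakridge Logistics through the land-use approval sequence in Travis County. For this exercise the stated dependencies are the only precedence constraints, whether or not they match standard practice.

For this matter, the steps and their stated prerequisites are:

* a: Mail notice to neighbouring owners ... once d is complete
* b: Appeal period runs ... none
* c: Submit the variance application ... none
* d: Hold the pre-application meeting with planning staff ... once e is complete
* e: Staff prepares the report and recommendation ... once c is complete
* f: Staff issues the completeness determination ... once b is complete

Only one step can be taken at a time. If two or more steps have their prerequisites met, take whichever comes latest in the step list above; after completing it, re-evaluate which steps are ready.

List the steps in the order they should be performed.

c, e, d, b, f, a

c and b have no prerequisites; c is listed later, so c is first.
e and b are both available; e is listed later → e.
d now also ready, so the ready set is {d, b}; d is listed later → d.
b and a are both available; b is listed later → b.
Now f and a have their prerequisites met. f is listed later, so f next.
a is the only step now ready → a.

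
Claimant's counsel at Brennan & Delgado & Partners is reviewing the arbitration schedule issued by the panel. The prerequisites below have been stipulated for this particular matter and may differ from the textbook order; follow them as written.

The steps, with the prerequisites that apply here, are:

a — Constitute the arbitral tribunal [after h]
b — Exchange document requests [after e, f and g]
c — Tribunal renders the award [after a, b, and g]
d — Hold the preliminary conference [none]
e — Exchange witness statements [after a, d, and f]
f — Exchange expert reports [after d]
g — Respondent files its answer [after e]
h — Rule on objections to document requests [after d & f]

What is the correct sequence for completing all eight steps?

d, f, h, a, e, g, b, c

Only d has no prerequisites, so it is first.
f needed d, now all done → f.
h is the only step now ready → h.
a needed h, now all done → a.
e needed a, d and f, now all done → e.
g needed e, now all done → g.
b needed e, f and g, now all done → b.
That leaves c as the only ready step → c.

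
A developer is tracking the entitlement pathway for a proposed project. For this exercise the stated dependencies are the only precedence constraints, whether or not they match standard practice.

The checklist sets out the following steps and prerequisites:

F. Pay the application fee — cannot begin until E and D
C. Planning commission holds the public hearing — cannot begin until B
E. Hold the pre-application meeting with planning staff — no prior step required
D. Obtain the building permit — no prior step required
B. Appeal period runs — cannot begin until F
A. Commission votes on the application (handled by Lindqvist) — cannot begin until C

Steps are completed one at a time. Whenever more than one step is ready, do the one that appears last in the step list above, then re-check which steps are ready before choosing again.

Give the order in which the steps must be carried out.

D → E → F → B → C → A

D and E have no prerequisites; D is listed later, so D is first.
E is the only step now ready → E.
That leaves F as the only ready step → F.
Next only B has its prerequisites met → B.
C is the only step now ready → C.
Next only A has its prerequisites met → A.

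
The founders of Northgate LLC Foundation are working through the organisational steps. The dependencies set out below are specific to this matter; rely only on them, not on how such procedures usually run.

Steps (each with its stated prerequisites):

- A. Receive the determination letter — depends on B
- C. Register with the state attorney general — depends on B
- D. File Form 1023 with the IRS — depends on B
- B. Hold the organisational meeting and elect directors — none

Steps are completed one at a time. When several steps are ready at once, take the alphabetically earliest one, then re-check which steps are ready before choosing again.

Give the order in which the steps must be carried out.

B, A, C, D

B is the only step with nothing outstanding, so it goes first.
A, C and D are all available; A has the earlier label → A.
Now C and D have their prerequisites met. C has the earlier label, so C next.
Next only D has its prerequisites met → D.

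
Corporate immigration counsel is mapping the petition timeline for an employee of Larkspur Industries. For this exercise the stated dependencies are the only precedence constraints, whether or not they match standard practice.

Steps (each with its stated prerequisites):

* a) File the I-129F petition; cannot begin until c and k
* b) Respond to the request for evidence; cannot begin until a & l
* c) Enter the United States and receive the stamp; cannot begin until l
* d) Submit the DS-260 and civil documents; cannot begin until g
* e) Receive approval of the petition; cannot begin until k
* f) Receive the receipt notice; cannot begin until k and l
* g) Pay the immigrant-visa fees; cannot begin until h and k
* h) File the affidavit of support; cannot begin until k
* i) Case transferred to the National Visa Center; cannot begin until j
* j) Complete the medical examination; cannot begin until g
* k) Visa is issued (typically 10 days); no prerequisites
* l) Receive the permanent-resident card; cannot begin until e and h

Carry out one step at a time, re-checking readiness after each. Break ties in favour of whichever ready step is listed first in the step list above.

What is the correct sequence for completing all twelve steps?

k, e, h, g, d, j, i, l, c, a, b, f

Only k has no prerequisites, so it is first.
Ready: e and h. e is listed earlier → e.
h needed k, now all done → h.
g and l are both available; g is listed earlier → g.
Ready: d, j and l. d is listed earlier → d.
Now j and l have their prerequisites met. j is listed earlier, so j next.
Now i and l have their prerequisites met. i is listed earlier, so i next.
l needed e and h, now all done → l.
Ready: c and f. c is listed earlier → c.
a now also ready, so the ready set is {a, f}; a is listed earlier → a.
Now b and f have their prerequisites met. b is listed earlier, so b next.
That leaves f as the only ready step → f.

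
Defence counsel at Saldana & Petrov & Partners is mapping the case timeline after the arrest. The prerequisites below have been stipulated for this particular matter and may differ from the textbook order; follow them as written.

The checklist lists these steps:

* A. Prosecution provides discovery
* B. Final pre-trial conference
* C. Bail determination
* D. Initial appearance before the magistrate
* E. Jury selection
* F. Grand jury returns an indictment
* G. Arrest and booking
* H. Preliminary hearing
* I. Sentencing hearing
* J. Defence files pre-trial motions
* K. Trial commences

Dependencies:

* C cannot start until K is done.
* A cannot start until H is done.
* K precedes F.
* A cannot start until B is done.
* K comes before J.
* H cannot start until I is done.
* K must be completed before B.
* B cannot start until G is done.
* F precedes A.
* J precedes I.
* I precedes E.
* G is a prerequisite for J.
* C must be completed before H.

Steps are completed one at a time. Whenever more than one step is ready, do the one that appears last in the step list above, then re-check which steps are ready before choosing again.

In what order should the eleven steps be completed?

K G J I F E D C H B A

K, G and D have no prerequisites; K is listed later, so K is first.
Ready: G, F, D and C. G is listed later → G.
Ready: J, F, D, C and B. J is listed later → J.
I now also ready, so the ready set is {I, F, D, C, B}; I is listed later → I.
F, E, D, C and B are all available; F is listed later → F.
Ready: E, D, C and B. E is listed later → E.
Ready: D, C and B. D is listed later → D.
Now C and B have their prerequisites met. C is listed later, so C next.
Ready: H and B. H is listed later → H.
B needed K and G, now all done → B.
A is the only step now ready → A.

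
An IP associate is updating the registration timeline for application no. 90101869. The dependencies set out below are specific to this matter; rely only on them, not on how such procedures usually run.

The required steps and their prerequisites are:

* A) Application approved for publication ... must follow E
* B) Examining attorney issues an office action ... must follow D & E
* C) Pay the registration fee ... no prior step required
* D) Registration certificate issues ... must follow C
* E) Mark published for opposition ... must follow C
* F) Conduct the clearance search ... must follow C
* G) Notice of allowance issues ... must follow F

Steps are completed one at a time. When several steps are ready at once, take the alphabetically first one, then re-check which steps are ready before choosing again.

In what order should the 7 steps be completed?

C, D, E, A, B, F, G

Only C has no prerequisites, so it is first.
Now D, E and F have their prerequisites met. D has the earlier label, so D next.
Ready: E and F. E has the earlier label → E.
A, B and F are all available; A has the earlier label → A.
B and F are both available; B has the earlier label → B.
F needed C, now all done → F.
Next only G has its prerequisites met → G.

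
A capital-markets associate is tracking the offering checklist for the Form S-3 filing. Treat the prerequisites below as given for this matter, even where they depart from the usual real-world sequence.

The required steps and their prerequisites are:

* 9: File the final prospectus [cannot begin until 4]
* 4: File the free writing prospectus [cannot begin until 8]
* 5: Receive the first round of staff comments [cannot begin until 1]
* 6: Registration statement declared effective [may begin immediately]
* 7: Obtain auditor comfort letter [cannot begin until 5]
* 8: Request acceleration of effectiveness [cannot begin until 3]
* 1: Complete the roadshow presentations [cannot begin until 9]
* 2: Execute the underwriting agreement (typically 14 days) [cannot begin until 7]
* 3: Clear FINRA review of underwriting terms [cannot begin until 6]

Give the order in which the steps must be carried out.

6, 3, 8, 4, 9, 1, 5, 7, 2

6 has no prerequisites → 6 first.
That leaves 3 as the only ready step → 3.
8 needed 3, now all done → 8.
That leaves 4 as the only ready step → 4.
9 needed 4, now all done → 9.
Next only 1 has its prerequisites met → 1.
5 is the only step now ready → 5.
Next only 7 has its prerequisites met → 7.
That leaves 2 as the only ready step → 2.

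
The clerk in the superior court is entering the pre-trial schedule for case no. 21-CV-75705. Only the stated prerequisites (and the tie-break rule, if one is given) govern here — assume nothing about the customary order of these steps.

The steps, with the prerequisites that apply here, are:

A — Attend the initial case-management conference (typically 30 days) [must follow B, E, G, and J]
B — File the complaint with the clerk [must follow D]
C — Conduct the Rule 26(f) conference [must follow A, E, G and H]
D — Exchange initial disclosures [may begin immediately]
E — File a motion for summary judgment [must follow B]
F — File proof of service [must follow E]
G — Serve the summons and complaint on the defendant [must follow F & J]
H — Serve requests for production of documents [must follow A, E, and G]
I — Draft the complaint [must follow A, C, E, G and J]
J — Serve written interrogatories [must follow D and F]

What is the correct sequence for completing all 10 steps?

D, B, E, F, J, G, A, H, C, I

D is the only step with nothing outstanding, so it goes first.
B needed D, now all done → B.
That leaves E as the only ready step → E.
F needed E, now all done → F.
J needed D and F, now all done → J.
That leaves G as the only ready step → G.
A needed B, E, G and J, now all done → A.
H is the only step now ready → H.
C needed A, E, G and H, now all done → C.
That leaves I as the only ready step → I.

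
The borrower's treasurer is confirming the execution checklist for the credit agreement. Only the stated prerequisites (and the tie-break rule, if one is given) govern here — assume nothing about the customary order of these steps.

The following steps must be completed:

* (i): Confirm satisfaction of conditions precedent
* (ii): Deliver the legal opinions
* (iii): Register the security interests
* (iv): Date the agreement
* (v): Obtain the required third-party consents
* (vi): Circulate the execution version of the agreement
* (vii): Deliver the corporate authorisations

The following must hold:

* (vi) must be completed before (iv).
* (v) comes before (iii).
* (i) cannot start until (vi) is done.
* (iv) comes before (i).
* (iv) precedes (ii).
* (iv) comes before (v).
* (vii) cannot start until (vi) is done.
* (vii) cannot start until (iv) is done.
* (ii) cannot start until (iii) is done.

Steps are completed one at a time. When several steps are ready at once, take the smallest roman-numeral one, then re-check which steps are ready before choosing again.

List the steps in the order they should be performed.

(vi) is the only step with nothing outstanding, so it goes first.
(iv) is the only step now ready → (iv).
(i), (v) and (vii) are all available; (i) has the earlier label → (i).
Now (v) and (vii) have their prerequisites met. (v) has the earlier label, so (v) next.
(iii) now also ready, so the ready set is {(iii), (vii)}; (iii) has the earlier label → (iii).
(ii) now also ready, so the ready set is {(ii), (vii)}; (ii) has the earlier label → (ii).
(vii) is the only step now ready → (vii).

(vi) (iv) (i) (v) (iii) (ii) (vii)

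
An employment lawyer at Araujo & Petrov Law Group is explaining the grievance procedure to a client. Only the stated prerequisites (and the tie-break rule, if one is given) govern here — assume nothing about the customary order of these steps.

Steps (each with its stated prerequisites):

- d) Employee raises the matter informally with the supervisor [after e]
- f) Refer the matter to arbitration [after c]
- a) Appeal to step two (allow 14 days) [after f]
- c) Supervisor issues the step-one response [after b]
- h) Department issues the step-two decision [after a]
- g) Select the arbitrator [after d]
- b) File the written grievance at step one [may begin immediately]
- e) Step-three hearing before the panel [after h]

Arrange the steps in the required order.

Only b has no prerequisites, so it is first.
c is the only step now ready → c.
That leaves f as the only ready step → f.
a needed f, now all done → a.
h needed a, now all done → h.
e needed h, now all done → e.
d needed e, now all done → d.
Next only g has its prerequisites met → g.

b, c, f, a, h, e, d, g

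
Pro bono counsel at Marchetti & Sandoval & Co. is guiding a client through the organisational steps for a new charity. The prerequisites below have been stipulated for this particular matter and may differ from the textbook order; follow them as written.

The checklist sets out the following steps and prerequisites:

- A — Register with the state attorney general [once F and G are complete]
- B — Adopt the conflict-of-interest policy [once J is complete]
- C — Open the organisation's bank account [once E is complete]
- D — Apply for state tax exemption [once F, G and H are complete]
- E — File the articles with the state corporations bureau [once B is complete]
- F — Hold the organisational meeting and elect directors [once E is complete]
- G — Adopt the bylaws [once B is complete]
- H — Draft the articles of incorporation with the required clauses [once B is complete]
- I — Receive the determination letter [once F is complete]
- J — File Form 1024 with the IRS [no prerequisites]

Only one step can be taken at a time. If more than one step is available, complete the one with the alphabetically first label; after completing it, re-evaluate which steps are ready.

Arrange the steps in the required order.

J, B, E, C, F, G, A, H, D, I

J is the only step with nothing outstanding, so it goes first.
Next only B has its prerequisites met → B.
E, G and H are all available; E has the earlier label → E.
C, F, G and H are all available; C has the earlier label → C.
Now F, G and H have their prerequisites met. F has the earlier label, so F next.
I now also ready, so the ready set is {G, H, I}; G has the earlier label → G.
Now A, H and I have their prerequisites met. A has the earlier label, so A next.
H and I are both available; H has the earlier label → H.
Ready: D and I. D has the earlier label → D.
That leaves I as the only ready step → I.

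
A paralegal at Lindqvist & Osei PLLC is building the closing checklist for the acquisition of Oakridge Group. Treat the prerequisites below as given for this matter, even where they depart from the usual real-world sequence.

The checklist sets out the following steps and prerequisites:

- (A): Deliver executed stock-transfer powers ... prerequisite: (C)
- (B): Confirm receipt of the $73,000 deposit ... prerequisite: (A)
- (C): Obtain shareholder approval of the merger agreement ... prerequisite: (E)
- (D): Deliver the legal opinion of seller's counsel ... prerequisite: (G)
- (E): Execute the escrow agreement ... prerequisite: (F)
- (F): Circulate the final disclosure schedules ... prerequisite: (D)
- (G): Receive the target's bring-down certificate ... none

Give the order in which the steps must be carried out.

(G) (D) (F) (E) (C) (A) (B)

Only (G) has no prerequisites, so it is first.
(D) needed (G), now all done → (D).
Next only (F) has its prerequisites met → (F).
(E) is the only step now ready → (E).
(C) needed (E), now all done → (C).
(A) needed (C), now all done → (A).
Next only (B) has its prerequisites met → (B).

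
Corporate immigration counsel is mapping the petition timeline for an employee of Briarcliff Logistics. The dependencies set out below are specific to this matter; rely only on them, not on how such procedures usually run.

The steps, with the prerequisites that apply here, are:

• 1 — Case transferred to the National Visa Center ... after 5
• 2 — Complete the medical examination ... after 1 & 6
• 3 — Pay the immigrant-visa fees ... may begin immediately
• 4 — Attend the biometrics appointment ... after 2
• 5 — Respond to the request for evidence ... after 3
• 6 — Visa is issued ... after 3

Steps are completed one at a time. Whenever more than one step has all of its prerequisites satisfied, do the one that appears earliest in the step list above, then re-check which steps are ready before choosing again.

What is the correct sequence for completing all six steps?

Only 3 has no prerequisites, so it is first.
Now 5 and 6 have their prerequisites met. 5 is listed earlier, so 5 next.
1 now also ready, so the ready set is {1, 6}; 1 is listed earlier → 1.
6 needed 3, now all done → 6.
2 needed 1 and 6, now all done → 2.
4 needed 2, now all done → 4.

3, 5, 1, 6, 2, 4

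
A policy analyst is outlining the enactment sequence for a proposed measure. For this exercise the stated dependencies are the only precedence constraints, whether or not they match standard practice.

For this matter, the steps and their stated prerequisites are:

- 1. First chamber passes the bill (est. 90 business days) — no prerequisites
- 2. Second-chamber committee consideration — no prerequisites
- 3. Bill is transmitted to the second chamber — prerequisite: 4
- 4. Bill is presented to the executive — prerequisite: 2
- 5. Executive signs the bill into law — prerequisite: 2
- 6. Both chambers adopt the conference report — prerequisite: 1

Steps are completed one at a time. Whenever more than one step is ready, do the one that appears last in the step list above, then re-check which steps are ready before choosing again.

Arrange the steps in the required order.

2 and 1 have no prerequisites; 2 is listed later, so 2 is first.
5 and 4 now also ready, so the ready set is {5, 4, 1}; 5 is listed later → 5.
4 and 1 are both available; 4 is listed later → 4.
3 now also ready, so the ready set is {3, 1}; 3 is listed later → 3.
That leaves 1 as the only ready step → 1.
6 needed 1, now all done → 6.

2, 5, 4, 3, 1, 6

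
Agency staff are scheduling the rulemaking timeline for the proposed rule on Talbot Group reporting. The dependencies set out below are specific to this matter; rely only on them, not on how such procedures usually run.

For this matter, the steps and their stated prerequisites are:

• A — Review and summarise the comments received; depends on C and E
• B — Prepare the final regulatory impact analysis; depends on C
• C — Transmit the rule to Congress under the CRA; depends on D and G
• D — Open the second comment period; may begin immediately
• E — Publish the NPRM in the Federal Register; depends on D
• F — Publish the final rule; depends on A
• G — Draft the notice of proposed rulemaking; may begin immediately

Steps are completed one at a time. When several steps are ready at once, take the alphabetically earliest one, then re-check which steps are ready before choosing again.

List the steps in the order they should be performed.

D, E, G, C, A, B, F

Nothing is required for D and G. D has the earlier label → D first.
Ready: E and G. E has the earlier label → E.
That leaves G as the only ready step → G.
C needed D and G, now all done → C.
A and B are both available; A has the earlier label → A.
Ready: B and F. B has the earlier label → B.
F is the only step now ready → F.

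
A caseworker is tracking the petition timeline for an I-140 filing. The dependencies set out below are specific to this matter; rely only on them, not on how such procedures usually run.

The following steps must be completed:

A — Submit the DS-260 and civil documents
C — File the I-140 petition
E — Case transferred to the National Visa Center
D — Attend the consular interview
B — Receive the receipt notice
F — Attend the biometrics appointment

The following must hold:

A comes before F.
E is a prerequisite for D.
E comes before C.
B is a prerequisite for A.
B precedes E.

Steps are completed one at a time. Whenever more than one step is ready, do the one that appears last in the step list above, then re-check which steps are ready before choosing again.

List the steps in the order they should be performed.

B is the only step with nothing outstanding, so it goes first.
E and A are both available; E is listed later → E.
D and C now also ready, so the ready set is {D, C, A}; D is listed later → D.
Now C and A have their prerequisites met. C is listed later, so C next.
A needed B, now all done → A.
That leaves F as the only ready step → F.

B → E → D → C → A → F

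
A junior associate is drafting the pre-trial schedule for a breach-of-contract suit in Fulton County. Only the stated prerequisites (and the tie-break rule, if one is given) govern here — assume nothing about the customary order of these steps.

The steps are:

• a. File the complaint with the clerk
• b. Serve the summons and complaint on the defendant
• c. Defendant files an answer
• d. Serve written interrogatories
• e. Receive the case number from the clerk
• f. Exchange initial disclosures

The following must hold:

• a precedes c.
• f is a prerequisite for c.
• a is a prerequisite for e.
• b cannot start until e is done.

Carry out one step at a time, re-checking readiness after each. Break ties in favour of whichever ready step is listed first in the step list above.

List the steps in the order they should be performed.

a, d, e, b, f, c

a, d and f have no prerequisites; a is listed earlier, so a is first.
e now also ready, so the ready set is {d, e, f}; d is listed earlier → d.
e and f are both available; e is listed earlier → e.
b now also ready, so the ready set is {b, f}; b is listed earlier → b.
Next only f has its prerequisites met → f.
That leaves c as the only ready step → c.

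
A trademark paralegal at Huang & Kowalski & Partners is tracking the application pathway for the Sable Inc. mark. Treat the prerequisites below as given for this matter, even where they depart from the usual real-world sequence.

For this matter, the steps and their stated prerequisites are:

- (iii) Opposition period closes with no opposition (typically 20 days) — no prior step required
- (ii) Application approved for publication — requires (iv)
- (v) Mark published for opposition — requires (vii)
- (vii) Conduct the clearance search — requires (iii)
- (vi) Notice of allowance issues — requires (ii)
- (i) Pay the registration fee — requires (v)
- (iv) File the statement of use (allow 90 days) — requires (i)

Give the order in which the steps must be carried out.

(iii) (vii) (v) (i) (iv) (ii) (vi)

(iii) has no prerequisites → (iii) first.
That leaves (vii) as the only ready step → (vii).
(v) needed (vii), now all done → (v).
(i) is the only step now ready → (i).
(iv) needed (i), now all done → (iv).
(ii) needed (iv), now all done → (ii).
(vi) is the only step now ready → (vi).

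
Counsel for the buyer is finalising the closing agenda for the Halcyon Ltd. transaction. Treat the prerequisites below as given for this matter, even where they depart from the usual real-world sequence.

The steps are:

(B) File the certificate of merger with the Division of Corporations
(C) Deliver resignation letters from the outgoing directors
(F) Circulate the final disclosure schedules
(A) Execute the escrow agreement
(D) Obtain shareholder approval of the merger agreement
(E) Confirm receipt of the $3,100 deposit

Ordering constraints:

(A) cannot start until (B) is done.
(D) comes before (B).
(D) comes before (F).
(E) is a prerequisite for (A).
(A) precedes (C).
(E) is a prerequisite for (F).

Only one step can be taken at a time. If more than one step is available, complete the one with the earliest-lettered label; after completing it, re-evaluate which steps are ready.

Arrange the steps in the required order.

(D) and (E) have no prerequisites; (D) has the earlier label, so (D) is first.
Ready: (B) and (E). (B) has the earlier label → (B).
(E) is the only step now ready → (E).
Now (A) and (F) have their prerequisites met. (A) has the earlier label, so (A) next.
(C) now also ready, so the ready set is {(C), (F)}; (C) has the earlier label → (C).
(F) is the only step now ready → (F).

(D), (B), (E), (A), (C), (F)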